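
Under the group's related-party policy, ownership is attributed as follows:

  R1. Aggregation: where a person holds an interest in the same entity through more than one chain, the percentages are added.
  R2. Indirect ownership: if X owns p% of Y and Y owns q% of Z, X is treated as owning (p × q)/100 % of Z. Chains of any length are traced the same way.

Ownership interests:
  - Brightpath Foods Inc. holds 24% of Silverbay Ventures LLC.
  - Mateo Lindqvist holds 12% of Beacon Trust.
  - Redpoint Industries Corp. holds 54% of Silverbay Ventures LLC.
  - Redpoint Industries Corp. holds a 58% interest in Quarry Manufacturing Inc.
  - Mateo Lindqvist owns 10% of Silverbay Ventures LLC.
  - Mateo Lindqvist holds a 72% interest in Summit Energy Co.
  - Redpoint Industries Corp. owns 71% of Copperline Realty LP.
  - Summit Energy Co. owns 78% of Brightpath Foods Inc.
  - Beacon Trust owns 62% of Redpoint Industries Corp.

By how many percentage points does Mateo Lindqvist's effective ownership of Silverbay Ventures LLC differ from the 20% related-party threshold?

Chain via Summit Energy Co. → Brightpath Foods Inc. (R2): 72% × 78% × 24% = 13.4784% of Silverbay Ventures LLC.
Chain via Beacon Trust → Redpoint Industries Corp. (R2): 12% × 62% × 54% = 4.0176% of Silverbay Ventures LLC.
Direct interest in Silverbay Ventures LLC: 10%.
Aggregating (R1): 13.4784% + 4.0176% + 10% = 27.496%.
27.496% exceeds the 20% threshold by 7.496 percentage points.

7.496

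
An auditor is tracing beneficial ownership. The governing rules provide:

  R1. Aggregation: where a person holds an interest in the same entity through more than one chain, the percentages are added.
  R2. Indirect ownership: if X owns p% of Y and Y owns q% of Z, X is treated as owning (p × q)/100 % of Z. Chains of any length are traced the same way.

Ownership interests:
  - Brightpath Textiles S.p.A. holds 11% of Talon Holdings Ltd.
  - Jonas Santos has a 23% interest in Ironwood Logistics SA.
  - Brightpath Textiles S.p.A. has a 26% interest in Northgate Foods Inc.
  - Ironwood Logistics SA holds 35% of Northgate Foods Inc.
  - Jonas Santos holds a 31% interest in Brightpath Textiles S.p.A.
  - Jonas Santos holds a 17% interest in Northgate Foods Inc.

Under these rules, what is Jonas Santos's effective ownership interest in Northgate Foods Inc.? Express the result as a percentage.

33.11%

Chain via Ironwood Logistics SA (R2): 23% × 35% = 8.05% of Northgate Foods Inc.
Chain via Brightpath Textiles S.p.A. (R2): 31% × 26% = 8.06% of Northgate Foods Inc.
Direct interest in Northgate Foods Inc: 17%.
Aggregating (R1): 8.05% + 8.06% + 17% = 33.11%.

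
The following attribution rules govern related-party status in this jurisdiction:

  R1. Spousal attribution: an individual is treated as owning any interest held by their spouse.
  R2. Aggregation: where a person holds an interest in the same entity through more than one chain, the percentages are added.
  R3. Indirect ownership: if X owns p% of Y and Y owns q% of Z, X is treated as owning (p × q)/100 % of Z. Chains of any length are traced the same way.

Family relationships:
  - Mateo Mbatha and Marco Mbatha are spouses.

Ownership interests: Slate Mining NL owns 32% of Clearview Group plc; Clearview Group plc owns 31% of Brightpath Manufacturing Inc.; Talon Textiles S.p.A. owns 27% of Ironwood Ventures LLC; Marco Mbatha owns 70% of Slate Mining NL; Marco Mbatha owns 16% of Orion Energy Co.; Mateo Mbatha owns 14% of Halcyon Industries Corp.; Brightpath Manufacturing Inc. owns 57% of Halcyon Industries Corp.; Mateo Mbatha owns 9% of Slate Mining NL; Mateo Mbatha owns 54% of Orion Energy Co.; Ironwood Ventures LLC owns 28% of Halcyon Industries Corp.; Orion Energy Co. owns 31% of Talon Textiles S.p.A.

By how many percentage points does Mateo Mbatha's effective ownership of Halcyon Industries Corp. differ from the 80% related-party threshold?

By spousal attribution (R1), Mateo Mbatha is treated as also owning Marco Mbatha's interest in Slate Mining NL, giving 9% + 70% = 79%.
By spousal attribution (R1), Mateo Mbatha is treated as also owning Marco Mbatha's interest in Orion Energy Co, giving 54% + 16% = 70%.
Chain via Slate Mining NL → Clearview Group plc → Brightpath Manufacturing Inc. (R3): 79% × 32% × 31% × 57% = 4.466976% of Halcyon Industries Corp.
Chain via Orion Energy Co. → Talon Textiles S.p.A. → Ironwood Ventures LLC (R3): 70% × 31% × 27% × 28% = 1.64052% of Halcyon Industries Corp.
Direct interest in Halcyon Industries Corp: 14%.
Aggregating (R2): 4.466976% + 1.64052% + 14% = 20.107496%.
20.107496% falls short of the 80% threshold by 59.892504 percentage points.

59.892504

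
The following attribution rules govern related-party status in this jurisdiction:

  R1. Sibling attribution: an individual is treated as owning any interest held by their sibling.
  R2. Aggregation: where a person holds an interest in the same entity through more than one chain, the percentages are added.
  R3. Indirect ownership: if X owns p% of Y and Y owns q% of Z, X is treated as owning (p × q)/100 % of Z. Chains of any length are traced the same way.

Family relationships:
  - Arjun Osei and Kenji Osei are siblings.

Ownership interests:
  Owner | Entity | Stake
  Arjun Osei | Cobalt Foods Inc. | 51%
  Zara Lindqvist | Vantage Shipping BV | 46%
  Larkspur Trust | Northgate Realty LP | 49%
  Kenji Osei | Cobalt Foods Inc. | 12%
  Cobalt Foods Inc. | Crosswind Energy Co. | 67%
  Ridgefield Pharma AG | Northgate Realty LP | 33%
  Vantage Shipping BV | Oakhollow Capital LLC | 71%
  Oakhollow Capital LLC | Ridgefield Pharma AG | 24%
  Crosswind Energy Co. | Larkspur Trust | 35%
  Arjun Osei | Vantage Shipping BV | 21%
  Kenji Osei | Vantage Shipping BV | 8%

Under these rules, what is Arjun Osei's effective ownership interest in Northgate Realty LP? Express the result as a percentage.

8.869743%

By sibling attribution (R1), Arjun Osei is treated as also owning Kenji Osei's interest in Vantage Shipping BV, giving 21% + 8% = 29%.
By sibling attribution (R1), Arjun Osei is treated as also owning Kenji Osei's interest in Cobalt Foods Inc, giving 51% + 12% = 63%.
Chain via Vantage Shipping BV → Oakhollow Capital LLC → Ridgefield Pharma AG (R3): 29% × 71% × 24% × 33% = 1.630728% of Northgate Realty LP.
Chain via Cobalt Foods Inc. → Crosswind Energy Co. → Larkspur Trust (R3): 63% × 67% × 35% × 49% = 7.239015% of Northgate Realty LP.
Aggregating (R2): 1.630728% + 7.239015% = 8.869743%.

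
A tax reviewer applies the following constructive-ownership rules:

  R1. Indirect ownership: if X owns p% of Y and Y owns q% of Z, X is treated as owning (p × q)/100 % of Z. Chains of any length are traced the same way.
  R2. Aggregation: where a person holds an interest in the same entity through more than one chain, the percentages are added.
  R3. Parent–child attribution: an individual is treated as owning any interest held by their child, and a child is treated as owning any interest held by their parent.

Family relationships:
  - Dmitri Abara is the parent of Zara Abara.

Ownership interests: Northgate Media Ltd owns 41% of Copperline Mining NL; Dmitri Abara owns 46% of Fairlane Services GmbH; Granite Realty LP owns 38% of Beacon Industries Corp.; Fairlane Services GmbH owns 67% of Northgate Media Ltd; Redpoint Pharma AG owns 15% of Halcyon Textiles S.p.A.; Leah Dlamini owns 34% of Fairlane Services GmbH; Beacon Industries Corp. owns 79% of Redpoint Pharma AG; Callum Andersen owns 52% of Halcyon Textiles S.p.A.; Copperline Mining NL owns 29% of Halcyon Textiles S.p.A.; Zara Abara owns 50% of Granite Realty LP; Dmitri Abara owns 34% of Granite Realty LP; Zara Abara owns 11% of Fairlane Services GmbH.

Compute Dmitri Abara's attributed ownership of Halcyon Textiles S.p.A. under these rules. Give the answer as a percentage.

8.323311%

By parent–child attribution (R3), Dmitri Abara is treated as also owning Zara Abara's interest in Fairlane Services GmbH, giving 46% + 11% = 57%.
By parent–child attribution (R3), Dmitri Abara is treated as also owning Zara Abara's interest in Granite Realty LP, giving 34% + 50% = 84%.
Chain via Fairlane Services GmbH → Northgate Media Ltd → Copperline Mining NL (R1): 57% × 67% × 41% × 29% = 4.540791% of Halcyon Textiles S.p.A.
Chain via Granite Realty LP → Beacon Industries Corp. → Redpoint Pharma AG (R1): 84% × 38% × 79% × 15% = 3.78252% of Halcyon Textiles S.p.A.
Aggregating (R2): 4.540791% + 3.78252% = 8.323311%.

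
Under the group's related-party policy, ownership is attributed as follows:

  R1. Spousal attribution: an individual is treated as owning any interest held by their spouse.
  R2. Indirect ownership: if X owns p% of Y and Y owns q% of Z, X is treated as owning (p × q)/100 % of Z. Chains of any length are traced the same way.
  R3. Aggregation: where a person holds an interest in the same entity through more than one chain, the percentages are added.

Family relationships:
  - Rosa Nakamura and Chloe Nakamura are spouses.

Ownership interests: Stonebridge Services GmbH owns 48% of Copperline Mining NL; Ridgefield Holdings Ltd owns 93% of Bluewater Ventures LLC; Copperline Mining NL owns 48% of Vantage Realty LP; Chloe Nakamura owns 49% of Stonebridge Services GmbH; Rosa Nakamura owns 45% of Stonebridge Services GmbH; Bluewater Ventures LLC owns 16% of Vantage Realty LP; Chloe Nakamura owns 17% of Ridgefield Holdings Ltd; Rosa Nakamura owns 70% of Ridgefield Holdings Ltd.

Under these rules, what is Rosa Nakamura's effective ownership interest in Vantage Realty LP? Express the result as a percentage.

34.6032%

By spousal attribution (R1), Rosa Nakamura is treated as also owning Chloe Nakamura's interest in Stonebridge Services GmbH, giving 45% + 49% = 94%.
By spousal attribution (R1), Rosa Nakamura is treated as also owning Chloe Nakamura's interest in Ridgefield Holdings Ltd, giving 70% + 17% = 87%.
Chain via Stonebridge Services GmbH → Copperline Mining NL (R2): 94% × 48% × 48% = 21.6576% of Vantage Realty LP.
Chain via Ridgefield Holdings Ltd → Bluewater Ventures LLC (R2): 87% × 93% × 16% = 12.9456% of Vantage Realty LP.
Aggregating (R3): 21.6576% + 12.9456% = 34.6032%.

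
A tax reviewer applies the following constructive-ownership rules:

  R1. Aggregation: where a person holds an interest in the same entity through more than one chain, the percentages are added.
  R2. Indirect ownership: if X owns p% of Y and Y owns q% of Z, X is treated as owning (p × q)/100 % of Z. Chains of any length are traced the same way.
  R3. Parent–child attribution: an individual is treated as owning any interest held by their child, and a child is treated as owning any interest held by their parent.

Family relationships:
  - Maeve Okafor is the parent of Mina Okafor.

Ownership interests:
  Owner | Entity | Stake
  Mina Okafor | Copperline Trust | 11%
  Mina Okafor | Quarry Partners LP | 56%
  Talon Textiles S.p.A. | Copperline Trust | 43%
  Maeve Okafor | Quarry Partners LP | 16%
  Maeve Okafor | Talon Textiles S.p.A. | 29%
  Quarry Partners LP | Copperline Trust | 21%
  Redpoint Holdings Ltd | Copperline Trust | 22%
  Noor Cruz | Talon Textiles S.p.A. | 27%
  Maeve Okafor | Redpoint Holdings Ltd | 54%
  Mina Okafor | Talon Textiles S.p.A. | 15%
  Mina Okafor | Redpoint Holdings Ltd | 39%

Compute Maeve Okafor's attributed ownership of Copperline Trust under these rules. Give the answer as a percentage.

65.5%

By parent–child attribution (R3), Maeve Okafor is treated as also owning Mina Okafor's interest in Talon Textiles S.p.A, giving 29% + 15% = 44%.
By parent–child attribution (R3), Maeve Okafor is treated as also owning Mina Okafor's interest in Redpoint Holdings Ltd, giving 54% + 39% = 93%.
By parent–child attribution (R3), Maeve Okafor is treated as also owning Mina Okafor's interest in Quarry Partners LP, giving 16% + 56% = 72%.
By parent–child attribution (R3), Maeve Okafor is treated as owning Mina Okafor's 11% interest in Copperline Trust.
Chain via Talon Textiles S.p.A. (R2): 44% × 43% = 18.92% of Copperline Trust.
Chain via Redpoint Holdings Ltd (R2): 93% × 22% = 20.46% of Copperline Trust.
Chain via Quarry Partners LP (R2): 72% × 21% = 15.12% of Copperline Trust.
Direct interest in Copperline Trust: 11%.
Aggregating (R1): 18.92% + 20.46% + 15.12% + 11% = 65.5%.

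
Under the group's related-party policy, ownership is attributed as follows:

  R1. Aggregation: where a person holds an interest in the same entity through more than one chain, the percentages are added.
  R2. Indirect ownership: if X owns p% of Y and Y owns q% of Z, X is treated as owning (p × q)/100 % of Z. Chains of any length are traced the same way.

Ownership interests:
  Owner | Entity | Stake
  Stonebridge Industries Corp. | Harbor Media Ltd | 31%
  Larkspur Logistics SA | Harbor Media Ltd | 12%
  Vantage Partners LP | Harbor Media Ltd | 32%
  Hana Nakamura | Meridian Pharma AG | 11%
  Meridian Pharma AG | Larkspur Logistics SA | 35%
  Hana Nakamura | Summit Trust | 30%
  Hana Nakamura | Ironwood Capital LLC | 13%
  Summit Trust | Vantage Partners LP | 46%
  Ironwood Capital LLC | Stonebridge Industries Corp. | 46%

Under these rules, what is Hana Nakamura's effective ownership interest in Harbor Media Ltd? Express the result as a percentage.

6.7318%

Chain via Ironwood Capital LLC → Stonebridge Industries Corp. (R2): 13% × 46% × 31% = 1.8538% of Harbor Media Ltd.
Chain via Summit Trust → Vantage Partners LP (R2): 30% × 46% × 32% = 4.416% of Harbor Media Ltd.
Chain via Meridian Pharma AG → Larkspur Logistics SA (R2): 11% × 35% × 12% = 0.462% of Harbor Media Ltd.
Aggregating (R1): 1.8538% + 4.416% + 0.462% = 6.7318%.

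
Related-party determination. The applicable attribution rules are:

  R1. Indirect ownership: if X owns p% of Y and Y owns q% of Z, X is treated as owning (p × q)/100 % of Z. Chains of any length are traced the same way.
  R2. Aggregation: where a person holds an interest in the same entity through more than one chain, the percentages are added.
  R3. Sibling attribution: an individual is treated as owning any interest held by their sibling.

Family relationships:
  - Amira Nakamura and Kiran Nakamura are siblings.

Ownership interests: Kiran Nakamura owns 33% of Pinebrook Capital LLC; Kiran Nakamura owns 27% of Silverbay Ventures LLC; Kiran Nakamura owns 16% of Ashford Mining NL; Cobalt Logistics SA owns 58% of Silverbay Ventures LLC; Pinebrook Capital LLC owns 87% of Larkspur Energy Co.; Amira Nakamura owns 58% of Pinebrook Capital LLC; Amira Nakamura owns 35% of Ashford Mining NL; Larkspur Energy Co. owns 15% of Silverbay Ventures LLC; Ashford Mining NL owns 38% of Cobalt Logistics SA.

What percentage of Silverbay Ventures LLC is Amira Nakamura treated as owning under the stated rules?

50.1159%

By sibling attribution (R3), Amira Nakamura is treated as also owning Kiran Nakamura's interest in Ashford Mining NL, giving 35% + 16% = 51%.
By sibling attribution (R3), Amira Nakamura is treated as also owning Kiran Nakamura's interest in Pinebrook Capital LLC, giving 58% + 33% = 91%.
By sibling attribution (R3), Amira Nakamura is treated as owning Kiran Nakamura's 27% interest in Silverbay Ventures LLC.
Chain via Ashford Mining NL → Cobalt Logistics SA (R1): 51% × 38% × 58% = 11.2404% of Silverbay Ventures LLC.
Chain via Pinebrook Capital LLC → Larkspur Energy Co. (R1): 91% × 87% × 15% = 11.8755% of Silverbay Ventures LLC.
Direct interest in Silverbay Ventures LLC: 27%.
Aggregating (R2): 11.2404% + 11.8755% + 27% = 50.1159%.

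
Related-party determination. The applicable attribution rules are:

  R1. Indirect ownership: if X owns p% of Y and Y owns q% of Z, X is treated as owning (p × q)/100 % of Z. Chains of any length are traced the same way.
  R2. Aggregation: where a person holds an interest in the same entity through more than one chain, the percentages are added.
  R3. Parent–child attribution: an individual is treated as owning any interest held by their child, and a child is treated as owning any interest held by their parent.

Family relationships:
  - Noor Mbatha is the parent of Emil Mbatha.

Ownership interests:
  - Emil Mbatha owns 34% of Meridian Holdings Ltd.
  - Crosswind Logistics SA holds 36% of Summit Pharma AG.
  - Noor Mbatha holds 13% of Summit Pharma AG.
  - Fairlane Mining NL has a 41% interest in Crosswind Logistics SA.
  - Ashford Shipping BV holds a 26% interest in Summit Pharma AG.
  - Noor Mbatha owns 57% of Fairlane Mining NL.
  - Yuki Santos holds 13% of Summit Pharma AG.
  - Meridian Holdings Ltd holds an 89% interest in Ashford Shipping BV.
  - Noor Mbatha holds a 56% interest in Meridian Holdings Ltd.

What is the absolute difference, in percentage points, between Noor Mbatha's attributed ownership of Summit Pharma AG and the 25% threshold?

17.2392

By parent–child attribution (R3), Noor Mbatha is treated as also owning Emil Mbatha's interest in Meridian Holdings Ltd, giving 56% + 34% = 90%.
Chain via Meridian Holdings Ltd → Ashford Shipping BV (R1): 90% × 89% × 26% = 20.826% of Summit Pharma AG.
Chain via Fairlane Mining NL → Crosswind Logistics SA (R1): 57% × 41% × 36% = 8.4132% of Summit Pharma AG.
Direct interest in Summit Pharma AG: 13%.
Aggregating (R2): 20.826% + 8.4132% + 13% = 42.2392%.
42.2392% exceeds the 25% threshold by 17.2392 percentage points.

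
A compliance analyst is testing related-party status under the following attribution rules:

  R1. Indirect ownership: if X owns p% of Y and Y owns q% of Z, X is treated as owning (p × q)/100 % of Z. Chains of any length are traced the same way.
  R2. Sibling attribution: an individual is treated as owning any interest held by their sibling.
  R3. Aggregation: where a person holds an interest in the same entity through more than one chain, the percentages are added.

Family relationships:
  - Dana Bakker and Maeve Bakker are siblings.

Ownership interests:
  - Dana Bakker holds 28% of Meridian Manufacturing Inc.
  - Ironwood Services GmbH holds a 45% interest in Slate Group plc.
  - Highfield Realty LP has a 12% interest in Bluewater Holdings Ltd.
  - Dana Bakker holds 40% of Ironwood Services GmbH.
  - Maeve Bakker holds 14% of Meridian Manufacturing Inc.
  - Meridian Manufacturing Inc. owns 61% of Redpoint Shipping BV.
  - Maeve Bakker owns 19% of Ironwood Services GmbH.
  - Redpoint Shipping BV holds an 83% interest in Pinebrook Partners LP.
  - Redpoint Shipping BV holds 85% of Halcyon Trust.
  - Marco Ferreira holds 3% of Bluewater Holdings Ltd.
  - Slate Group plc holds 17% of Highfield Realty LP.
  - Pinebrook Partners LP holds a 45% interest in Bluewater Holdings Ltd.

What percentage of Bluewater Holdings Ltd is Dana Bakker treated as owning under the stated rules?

10.11069%

By sibling attribution (R2), Dana Bakker is treated as also owning Maeve Bakker's interest in Meridian Manufacturing Inc, giving 28% + 14% = 42%.
By sibling attribution (R2), Dana Bakker is treated as also owning Maeve Bakker's interest in Ironwood Services GmbH, giving 40% + 19% = 59%.
Chain via Meridian Manufacturing Inc. → Redpoint Shipping BV → Pinebrook Partners LP (R1): 42% × 61% × 83% × 45% = 9.56907% of Bluewater Holdings Ltd.
Chain via Ironwood Services GmbH → Slate Group plc → Highfield Realty LP (R1): 59% × 45% × 17% × 12% = 0.54162% of Bluewater Holdings Ltd.
Aggregating (R3): 9.56907% + 0.54162% = 10.11069%.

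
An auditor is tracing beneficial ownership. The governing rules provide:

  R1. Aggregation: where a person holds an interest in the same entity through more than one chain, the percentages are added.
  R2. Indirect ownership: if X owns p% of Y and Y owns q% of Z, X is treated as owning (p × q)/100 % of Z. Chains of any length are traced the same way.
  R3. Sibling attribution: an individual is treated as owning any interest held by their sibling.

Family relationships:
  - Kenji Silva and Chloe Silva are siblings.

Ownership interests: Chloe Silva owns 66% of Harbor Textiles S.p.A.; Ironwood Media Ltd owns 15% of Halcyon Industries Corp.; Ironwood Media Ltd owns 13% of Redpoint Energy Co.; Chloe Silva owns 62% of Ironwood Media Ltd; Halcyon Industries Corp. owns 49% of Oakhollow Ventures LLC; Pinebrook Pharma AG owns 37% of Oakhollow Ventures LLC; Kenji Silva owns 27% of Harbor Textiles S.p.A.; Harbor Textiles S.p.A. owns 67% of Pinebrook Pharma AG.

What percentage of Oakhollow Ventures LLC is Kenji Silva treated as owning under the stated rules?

27.6117%

By sibling attribution (R3), Kenji Silva is treated as also owning Chloe Silva's interest in Harbor Textiles S.p.A, giving 27% + 66% = 93%.
By sibling attribution (R3), Kenji Silva is treated as owning Chloe Silva's 62% interest in Ironwood Media Ltd.
Chain via Harbor Textiles S.p.A. → Pinebrook Pharma AG (R2): 93% × 67% × 37% = 23.0547% of Oakhollow Ventures LLC.
Chain via Ironwood Media Ltd → Halcyon Industries Corp. (R2): 62% × 15% × 49% = 4.557% of Oakhollow Ventures LLC.
Aggregating (R1): 23.0547% + 4.557% = 27.6117%.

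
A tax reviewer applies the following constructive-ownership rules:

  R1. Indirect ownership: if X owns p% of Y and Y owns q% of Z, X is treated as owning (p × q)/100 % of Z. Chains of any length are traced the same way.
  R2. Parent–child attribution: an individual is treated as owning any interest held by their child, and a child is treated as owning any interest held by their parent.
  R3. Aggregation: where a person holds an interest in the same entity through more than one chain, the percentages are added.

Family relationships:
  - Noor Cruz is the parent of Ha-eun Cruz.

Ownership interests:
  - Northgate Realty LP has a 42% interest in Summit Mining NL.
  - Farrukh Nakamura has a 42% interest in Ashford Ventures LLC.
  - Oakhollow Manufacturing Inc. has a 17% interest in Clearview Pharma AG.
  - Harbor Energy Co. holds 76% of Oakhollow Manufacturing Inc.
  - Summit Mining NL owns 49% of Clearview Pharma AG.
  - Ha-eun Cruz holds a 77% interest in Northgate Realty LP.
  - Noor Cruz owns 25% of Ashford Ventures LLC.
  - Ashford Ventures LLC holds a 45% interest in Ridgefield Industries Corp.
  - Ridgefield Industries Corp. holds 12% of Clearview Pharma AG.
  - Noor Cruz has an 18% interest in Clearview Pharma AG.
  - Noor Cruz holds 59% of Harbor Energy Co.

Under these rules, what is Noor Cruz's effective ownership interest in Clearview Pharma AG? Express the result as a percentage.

By parent–child attribution (R2), Noor Cruz is treated as owning Ha-eun Cruz's 77% interest in Northgate Realty LP.
Chain via Ashford Ventures LLC → Ridgefield Industries Corp. (R1): 25% × 45% × 12% = 1.35% of Clearview Pharma AG.
Chain via Harbor Energy Co. → Oakhollow Manufacturing Inc. (R1): 59% × 76% × 17% = 7.6228% of Clearview Pharma AG.
Direct interest in Clearview Pharma AG: 18%.
Chain via Northgate Realty LP → Summit Mining NL (R1): 77% × 42% × 49% = 15.8466% of Clearview Pharma AG.
Aggregating (R3): 1.35% + 7.6228% + 18% + 15.8466% = 42.8194%.

42.8194%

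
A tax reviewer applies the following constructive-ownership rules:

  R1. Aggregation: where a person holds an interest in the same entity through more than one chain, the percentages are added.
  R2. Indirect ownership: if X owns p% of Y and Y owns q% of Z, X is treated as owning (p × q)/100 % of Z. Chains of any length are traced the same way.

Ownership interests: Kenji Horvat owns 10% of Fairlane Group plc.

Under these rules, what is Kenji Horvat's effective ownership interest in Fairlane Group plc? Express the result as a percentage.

Direct interest in Fairlane Group plc: 10%.

10%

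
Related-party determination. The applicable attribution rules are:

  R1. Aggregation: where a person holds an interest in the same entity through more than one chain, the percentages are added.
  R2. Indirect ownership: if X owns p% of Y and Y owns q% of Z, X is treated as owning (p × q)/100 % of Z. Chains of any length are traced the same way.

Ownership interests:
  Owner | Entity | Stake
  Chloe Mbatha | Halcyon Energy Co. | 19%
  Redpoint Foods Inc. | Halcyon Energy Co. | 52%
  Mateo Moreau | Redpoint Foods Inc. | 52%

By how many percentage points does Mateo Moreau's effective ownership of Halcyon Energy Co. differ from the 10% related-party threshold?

17.04

Chain via Redpoint Foods Inc. (R2): 52% × 52% = 27.04% of Halcyon Energy Co.
27.04% exceeds the 10% threshold by 17.04 percentage points.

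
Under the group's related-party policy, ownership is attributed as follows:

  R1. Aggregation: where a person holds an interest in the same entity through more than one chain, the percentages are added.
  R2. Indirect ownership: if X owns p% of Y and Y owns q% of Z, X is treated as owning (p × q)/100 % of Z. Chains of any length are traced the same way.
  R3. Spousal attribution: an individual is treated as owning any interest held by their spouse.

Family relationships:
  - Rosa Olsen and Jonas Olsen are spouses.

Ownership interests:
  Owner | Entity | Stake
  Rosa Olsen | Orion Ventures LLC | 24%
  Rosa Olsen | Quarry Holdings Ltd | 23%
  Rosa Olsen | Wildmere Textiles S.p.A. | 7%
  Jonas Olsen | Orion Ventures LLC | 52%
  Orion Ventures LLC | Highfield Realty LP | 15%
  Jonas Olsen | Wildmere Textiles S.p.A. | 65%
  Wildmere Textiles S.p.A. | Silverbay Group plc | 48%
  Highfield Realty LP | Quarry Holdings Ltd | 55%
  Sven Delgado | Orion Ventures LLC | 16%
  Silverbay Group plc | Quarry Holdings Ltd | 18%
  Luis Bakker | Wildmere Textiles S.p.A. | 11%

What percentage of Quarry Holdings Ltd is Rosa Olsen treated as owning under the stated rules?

By spousal attribution (R3), Rosa Olsen is treated as also owning Jonas Olsen's interest in Wildmere Textiles S.p.A, giving 7% + 65% = 72%.
By spousal attribution (R3), Rosa Olsen is treated as also owning Jonas Olsen's interest in Orion Ventures LLC, giving 24% + 52% = 76%.
Chain via Wildmere Textiles S.p.A. → Silverbay Group plc (R2): 72% × 48% × 18% = 6.2208% of Quarry Holdings Ltd.
Chain via Orion Ventures LLC → Highfield Realty LP (R2): 76% × 15% × 55% = 6.27% of Quarry Holdings Ltd.
Direct interest in Quarry Holdings Ltd: 23%.
Aggregating (R1): 6.2208% + 6.27% + 23% = 35.4908%.

35.4908%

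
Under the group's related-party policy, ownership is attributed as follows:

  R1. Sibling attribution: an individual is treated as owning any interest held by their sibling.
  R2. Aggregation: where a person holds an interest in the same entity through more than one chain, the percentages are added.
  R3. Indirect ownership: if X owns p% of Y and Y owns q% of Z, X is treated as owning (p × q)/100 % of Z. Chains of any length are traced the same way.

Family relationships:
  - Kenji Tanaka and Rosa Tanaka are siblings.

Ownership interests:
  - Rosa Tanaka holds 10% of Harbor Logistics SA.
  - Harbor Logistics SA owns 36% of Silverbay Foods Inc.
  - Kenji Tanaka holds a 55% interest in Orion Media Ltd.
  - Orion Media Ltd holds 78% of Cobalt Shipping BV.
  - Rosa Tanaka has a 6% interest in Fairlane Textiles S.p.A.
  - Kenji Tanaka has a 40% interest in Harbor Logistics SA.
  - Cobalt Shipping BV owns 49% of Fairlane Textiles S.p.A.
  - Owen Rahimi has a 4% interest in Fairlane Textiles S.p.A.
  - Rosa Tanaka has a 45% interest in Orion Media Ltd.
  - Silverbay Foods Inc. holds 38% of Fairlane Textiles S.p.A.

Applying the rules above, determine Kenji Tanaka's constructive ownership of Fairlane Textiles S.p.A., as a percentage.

51.06%

By sibling attribution (R1), Kenji Tanaka is treated as also owning Rosa Tanaka's interest in Harbor Logistics SA, giving 40% + 10% = 50%.
By sibling attribution (R1), Kenji Tanaka is treated as also owning Rosa Tanaka's interest in Orion Media Ltd, giving 55% + 45% = 100%.
By sibling attribution (R1), Kenji Tanaka is treated as owning Rosa Tanaka's 6% interest in Fairlane Textiles S.p.A.
Chain via Harbor Logistics SA → Silverbay Foods Inc. (R3): 50% × 36% × 38% = 6.84% of Fairlane Textiles S.p.A.
Chain via Orion Media Ltd → Cobalt Shipping BV (R3): 100% × 78% × 49% = 38.22% of Fairlane Textiles S.p.A.
Direct interest in Fairlane Textiles S.p.A: 6%.
Aggregating (R2): 6.84% + 38.22% + 6% = 51.06%.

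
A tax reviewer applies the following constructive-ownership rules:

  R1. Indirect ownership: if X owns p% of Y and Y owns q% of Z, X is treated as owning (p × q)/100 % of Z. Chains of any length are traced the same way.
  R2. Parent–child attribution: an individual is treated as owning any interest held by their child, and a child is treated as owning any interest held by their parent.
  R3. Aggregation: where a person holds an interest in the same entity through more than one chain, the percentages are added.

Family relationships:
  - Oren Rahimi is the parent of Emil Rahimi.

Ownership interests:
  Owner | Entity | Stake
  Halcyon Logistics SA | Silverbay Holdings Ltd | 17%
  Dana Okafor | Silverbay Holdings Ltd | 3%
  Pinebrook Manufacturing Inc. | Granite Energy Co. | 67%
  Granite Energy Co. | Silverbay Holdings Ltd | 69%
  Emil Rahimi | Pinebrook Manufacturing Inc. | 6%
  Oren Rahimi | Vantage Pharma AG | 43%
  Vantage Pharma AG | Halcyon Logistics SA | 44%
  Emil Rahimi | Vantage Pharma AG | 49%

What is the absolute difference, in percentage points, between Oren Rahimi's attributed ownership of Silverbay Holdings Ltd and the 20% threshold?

10.3446

By parent–child attribution (R2), Oren Rahimi is treated as also owning Emil Rahimi's interest in Vantage Pharma AG, giving 43% + 49% = 92%.
By parent–child attribution (R2), Oren Rahimi is treated as owning Emil Rahimi's 6% interest in Pinebrook Manufacturing Inc.
Chain via Vantage Pharma AG → Halcyon Logistics SA (R1): 92% × 44% × 17% = 6.8816% of Silverbay Holdings Ltd.
Chain via Pinebrook Manufacturing Inc. → Granite Energy Co. (R1): 6% × 67% × 69% = 2.7738% of Silverbay Holdings Ltd.
Aggregating (R3): 6.8816% + 2.7738% = 9.6554%.
9.6554% falls short of the 20% threshold by 10.3446 percentage points.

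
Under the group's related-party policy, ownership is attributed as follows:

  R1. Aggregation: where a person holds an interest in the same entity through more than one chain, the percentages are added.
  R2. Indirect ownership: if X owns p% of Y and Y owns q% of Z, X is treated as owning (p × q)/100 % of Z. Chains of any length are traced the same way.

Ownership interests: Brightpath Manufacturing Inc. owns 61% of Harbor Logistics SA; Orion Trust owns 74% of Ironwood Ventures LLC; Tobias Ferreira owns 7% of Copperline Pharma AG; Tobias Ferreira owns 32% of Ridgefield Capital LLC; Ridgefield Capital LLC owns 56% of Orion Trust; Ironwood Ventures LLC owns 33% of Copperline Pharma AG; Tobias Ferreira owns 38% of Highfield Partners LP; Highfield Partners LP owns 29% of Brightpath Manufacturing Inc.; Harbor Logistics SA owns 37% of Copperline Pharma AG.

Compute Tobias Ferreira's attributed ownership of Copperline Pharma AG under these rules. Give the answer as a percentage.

Chain via Highfield Partners LP → Brightpath Manufacturing Inc. → Harbor Logistics SA (R2): 38% × 29% × 61% × 37% = 2.487214% of Copperline Pharma AG.
Chain via Ridgefield Capital LLC → Orion Trust → Ironwood Ventures LLC (R2): 32% × 56% × 74% × 33% = 4.376064% of Copperline Pharma AG.
Direct interest in Copperline Pharma AG: 7%.
Aggregating (R1): 2.487214% + 4.376064% + 7% = 13.863278%.

13.863278%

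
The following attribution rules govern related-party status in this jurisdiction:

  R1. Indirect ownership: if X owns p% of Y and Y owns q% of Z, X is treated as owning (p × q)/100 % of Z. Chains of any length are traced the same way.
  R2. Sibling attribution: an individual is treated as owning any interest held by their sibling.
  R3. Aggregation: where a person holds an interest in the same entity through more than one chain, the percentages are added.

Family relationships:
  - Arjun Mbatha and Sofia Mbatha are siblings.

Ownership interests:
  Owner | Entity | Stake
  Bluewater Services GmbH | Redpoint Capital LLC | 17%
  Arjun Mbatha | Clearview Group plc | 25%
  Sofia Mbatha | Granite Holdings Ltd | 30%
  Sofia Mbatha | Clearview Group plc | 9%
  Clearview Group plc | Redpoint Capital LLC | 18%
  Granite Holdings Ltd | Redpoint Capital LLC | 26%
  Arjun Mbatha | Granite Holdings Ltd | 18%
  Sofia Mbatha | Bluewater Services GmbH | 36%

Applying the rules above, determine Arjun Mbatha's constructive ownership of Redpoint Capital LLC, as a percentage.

By sibling attribution (R2), Arjun Mbatha is treated as also owning Sofia Mbatha's interest in Granite Holdings Ltd, giving 18% + 30% = 48%.
By sibling attribution (R2), Arjun Mbatha is treated as also owning Sofia Mbatha's interest in Clearview Group plc, giving 25% + 9% = 34%.
By sibling attribution (R2), Arjun Mbatha is treated as owning Sofia Mbatha's 36% interest in Bluewater Services GmbH.
Chain via Granite Holdings Ltd (R1): 48% × 26% = 12.48% of Redpoint Capital LLC.
Chain via Clearview Group plc (R1): 34% × 18% = 6.12% of Redpoint Capital LLC.
Chain via Bluewater Services GmbH (R1): 36% × 17% = 6.12% of Redpoint Capital LLC.
Aggregating (R3): 12.48% + 6.12% + 6.12% = 24.72%.

24.72%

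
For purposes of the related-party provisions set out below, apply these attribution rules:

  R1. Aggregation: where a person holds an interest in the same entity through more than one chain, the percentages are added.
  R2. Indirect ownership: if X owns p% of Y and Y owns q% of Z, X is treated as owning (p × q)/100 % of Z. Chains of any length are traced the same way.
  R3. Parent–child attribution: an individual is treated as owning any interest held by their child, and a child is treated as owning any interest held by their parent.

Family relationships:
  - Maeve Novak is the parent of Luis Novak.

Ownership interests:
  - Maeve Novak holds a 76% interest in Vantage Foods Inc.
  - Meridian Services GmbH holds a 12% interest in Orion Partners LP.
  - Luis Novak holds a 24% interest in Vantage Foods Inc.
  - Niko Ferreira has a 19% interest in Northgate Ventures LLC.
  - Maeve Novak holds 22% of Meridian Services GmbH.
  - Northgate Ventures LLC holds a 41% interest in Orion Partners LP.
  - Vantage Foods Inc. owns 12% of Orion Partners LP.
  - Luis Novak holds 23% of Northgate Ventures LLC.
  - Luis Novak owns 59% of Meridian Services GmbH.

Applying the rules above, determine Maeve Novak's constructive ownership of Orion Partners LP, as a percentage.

31.15%

By parent–child attribution (R3), Maeve Novak is treated as also owning Luis Novak's interest in Meridian Services GmbH, giving 22% + 59% = 81%.
By parent–child attribution (R3), Maeve Novak is treated as also owning Luis Novak's interest in Vantage Foods Inc, giving 76% + 24% = 100%.
By parent–child attribution (R3), Maeve Novak is treated as owning Luis Novak's 23% interest in Northgate Ventures LLC.
Chain via Meridian Services GmbH (R2): 81% × 12% = 9.72% of Orion Partners LP.
Chain via Vantage Foods Inc. (R2): 100% × 12% = 12% of Orion Partners LP.
Chain via Northgate Ventures LLC (R2): 23% × 41% = 9.43% of Orion Partners LP.
Aggregating (R1): 9.72% + 12% + 9.43% = 31.15%.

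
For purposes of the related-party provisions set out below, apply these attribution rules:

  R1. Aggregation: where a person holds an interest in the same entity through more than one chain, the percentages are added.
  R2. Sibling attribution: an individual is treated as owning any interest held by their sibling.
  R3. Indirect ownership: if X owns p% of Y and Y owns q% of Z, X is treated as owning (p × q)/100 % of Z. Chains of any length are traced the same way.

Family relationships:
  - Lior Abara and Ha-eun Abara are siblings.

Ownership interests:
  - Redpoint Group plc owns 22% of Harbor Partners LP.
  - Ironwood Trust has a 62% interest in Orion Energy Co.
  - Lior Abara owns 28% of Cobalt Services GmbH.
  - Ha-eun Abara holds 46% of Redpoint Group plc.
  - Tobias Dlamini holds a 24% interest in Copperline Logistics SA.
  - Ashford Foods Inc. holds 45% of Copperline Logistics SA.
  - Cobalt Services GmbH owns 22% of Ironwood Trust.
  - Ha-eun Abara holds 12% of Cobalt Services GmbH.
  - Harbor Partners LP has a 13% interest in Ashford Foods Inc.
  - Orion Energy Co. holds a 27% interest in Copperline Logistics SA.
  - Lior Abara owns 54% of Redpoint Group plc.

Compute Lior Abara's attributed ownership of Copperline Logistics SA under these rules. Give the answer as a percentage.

By sibling attribution (R2), Lior Abara is treated as also owning Ha-eun Abara's interest in Redpoint Group plc, giving 54% + 46% = 100%.
By sibling attribution (R2), Lior Abara is treated as also owning Ha-eun Abara's interest in Cobalt Services GmbH, giving 28% + 12% = 40%.
Chain via Redpoint Group plc → Harbor Partners LP → Ashford Foods Inc. (R3): 100% × 22% × 13% × 45% = 1.287% of Copperline Logistics SA.
Chain via Cobalt Services GmbH → Ironwood Trust → Orion Energy Co. (R3): 40% × 22% × 62% × 27% = 1.47312% of Copperline Logistics SA.
Aggregating (R1): 1.287% + 1.47312% = 2.76012%.

2.76012%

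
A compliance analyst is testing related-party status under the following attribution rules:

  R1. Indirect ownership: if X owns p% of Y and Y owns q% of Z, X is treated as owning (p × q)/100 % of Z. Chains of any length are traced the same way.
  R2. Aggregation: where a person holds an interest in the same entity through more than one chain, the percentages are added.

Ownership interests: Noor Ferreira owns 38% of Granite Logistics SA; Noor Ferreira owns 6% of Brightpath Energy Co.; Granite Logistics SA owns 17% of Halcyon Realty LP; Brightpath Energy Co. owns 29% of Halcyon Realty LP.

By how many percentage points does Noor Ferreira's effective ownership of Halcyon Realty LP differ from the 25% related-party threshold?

Chain via Brightpath Energy Co. (R1): 6% × 29% = 1.74% of Halcyon Realty LP.
Chain via Granite Logistics SA (R1): 38% × 17% = 6.46% of Halcyon Realty LP.
Aggregating (R2): 1.74% + 6.46% = 8.2%.
8.2% falls short of the 25% threshold by 16.8 percentage points.

16.8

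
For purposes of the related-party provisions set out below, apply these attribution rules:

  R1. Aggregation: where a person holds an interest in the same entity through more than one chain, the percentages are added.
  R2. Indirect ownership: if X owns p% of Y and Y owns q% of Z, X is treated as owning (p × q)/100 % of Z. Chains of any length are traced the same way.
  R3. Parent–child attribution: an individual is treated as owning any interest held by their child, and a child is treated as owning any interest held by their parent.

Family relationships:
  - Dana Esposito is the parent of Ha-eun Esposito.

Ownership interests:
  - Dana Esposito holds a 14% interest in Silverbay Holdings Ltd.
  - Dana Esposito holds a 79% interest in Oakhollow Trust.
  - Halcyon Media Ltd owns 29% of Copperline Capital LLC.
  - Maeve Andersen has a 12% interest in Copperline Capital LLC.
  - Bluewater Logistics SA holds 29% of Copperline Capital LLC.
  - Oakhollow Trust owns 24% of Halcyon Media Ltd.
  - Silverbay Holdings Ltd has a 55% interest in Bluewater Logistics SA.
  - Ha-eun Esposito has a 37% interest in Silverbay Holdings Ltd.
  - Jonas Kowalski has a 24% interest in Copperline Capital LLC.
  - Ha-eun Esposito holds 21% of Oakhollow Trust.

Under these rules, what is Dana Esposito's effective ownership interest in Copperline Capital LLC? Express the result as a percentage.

15.0945%

By parent–child attribution (R3), Dana Esposito is treated as also owning Ha-eun Esposito's interest in Oakhollow Trust, giving 79% + 21% = 100%.
By parent–child attribution (R3), Dana Esposito is treated as also owning Ha-eun Esposito's interest in Silverbay Holdings Ltd, giving 14% + 37% = 51%.
Chain via Oakhollow Trust → Halcyon Media Ltd (R2): 100% × 24% × 29% = 6.96% of Copperline Capital LLC.
Chain via Silverbay Holdings Ltd → Bluewater Logistics SA (R2): 51% × 55% × 29% = 8.1345% of Copperline Capital LLC.
Aggregating (R1): 6.96% + 8.1345% = 15.0945%.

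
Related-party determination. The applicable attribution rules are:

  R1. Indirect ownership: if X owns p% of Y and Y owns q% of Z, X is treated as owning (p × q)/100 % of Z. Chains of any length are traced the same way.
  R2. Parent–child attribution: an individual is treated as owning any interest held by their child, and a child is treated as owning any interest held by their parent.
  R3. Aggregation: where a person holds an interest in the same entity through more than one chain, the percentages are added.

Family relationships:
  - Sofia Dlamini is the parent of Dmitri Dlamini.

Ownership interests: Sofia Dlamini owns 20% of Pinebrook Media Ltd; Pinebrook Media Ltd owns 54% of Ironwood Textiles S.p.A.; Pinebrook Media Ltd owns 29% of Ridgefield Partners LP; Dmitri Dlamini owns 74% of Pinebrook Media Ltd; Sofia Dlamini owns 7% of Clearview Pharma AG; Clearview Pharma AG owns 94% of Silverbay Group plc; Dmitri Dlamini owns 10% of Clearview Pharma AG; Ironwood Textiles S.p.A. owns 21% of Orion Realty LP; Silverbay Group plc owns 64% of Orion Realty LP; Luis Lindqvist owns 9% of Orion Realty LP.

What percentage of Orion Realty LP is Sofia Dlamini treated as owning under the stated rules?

20.8868%

By parent–child attribution (R2), Sofia Dlamini is treated as also owning Dmitri Dlamini's interest in Clearview Pharma AG, giving 7% + 10% = 17%.
By parent–child attribution (R2), Sofia Dlamini is treated as also owning Dmitri Dlamini's interest in Pinebrook Media Ltd, giving 20% + 74% = 94%.
Chain via Clearview Pharma AG → Silverbay Group plc (R1): 17% × 94% × 64% = 10.2272% of Orion Realty LP.
Chain via Pinebrook Media Ltd → Ironwood Textiles S.p.A. (R1): 94% × 54% × 21% = 10.6596% of Orion Realty LP.
Aggregating (R3): 10.2272% + 10.6596% = 20.8868%.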